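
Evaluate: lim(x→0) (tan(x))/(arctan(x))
This is a 0/0 indeterminate form.

Apply L'Hôpital's rule: differentiate numerator and denominator separately.
  f(x) = tan(x)   ⇒   f'(x) = tan(x)^2 + 1
  g(x) = atan(x)   ⇒   g'(x) = 1/(x^2 + 1)
  lim(x→0) f'(x)/g'(x) = lim(x→0) (tan(x)^2 + 1)/(1/(x^2 + 1))
  = 1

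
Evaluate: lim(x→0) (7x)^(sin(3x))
This is an exponential indeterminate form.

For exponential indeterminate forms, take the natural log:
  Let L = lim(x→0) (7x)^(sin(3x))
  Then ln(L) = lim(x→0) [exponent × ln(base)]
  Evaluate using L'Hôpital or standard limits, then exponentiate.
  L = 1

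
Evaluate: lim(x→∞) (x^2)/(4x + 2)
This is an ∞/∞ indeterminate form.

Apply L'Hôpital's rule: differentiate numerator and denominator separately.
  f(x) = x^2   ⇒   f'(x) = 2·x
  g(x) = 4·x + 2   ⇒   g'(x) = 4
  lim(x→∞) f'(x)/g'(x) = lim(x→∞) (2·x)/(4)
  = ∞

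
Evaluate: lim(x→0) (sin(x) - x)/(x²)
This is a 0/0 indeterminate form.

Apply L'Hôpital's rule: differentiate numerator and denominator separately.
  f(x) = -x + sin(x)   ⇒   f'(x) = cos(x) - 1
  g(x) = x^2   ⇒   g'(x) = 2·x
  lim(x→0) f'(x)/g'(x) = lim(x→0) (cos(x) - 1)/(2·x)
  = 0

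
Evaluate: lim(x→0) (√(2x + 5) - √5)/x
This is a standard limit.

Factor or rationalize the expression:
  lim(x→0) (√(2x + 5) - √5)/x = sqrt(5)/5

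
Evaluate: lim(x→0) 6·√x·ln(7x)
This is a 0·∞ indeterminate form.

Rewrite 0·∞ as a quotient (0/0 or ∞/∞ form), then apply L'Hôpital's rule:
  lim(x→0) 6·√x·ln(7x) = 0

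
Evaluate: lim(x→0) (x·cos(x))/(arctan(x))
This is a 0/0 indeterminate form.

Apply L'Hôpital's rule: differentiate numerator and denominator separately.
  f(x) = x·cos(x)   ⇒   f'(x) = -x·sin(x) + cos(x)
  g(x) = atan(x)   ⇒   g'(x) = 1/(x^2 + 1)
  lim(x→0) f'(x)/g'(x) = lim(x→0) (-x·sin(x) + cos(x))/(1/(x^2 + 1))
  = 1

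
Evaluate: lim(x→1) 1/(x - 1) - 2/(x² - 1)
This is an ∞-∞ indeterminate form.

Combine fractions or rationalize to convert ∞-∞ to 0/0 form:
  lim(x→1) 1/(x - 1) - 2/(x² - 1) = 1/2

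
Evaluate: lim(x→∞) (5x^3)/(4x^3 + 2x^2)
This is an ∞/∞ indeterminate form.

Apply L'Hôpital's rule: differentiate numerator and denominator separately.
  f(x) = 5·x^3   ⇒   f'(x) = 15·x^2
  g(x) = 4·x^3 + 2·x^2   ⇒   g'(x) = 12·x^2 + 4·x
  lim(x→∞) f'(x)/g'(x) = lim(x→∞) (15·x^2)/(12·x^2 + 4·x)
  = 5/4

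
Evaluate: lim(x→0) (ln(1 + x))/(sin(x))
This is a 0/0 indeterminate form.

Apply L'Hôpital's rule: differentiate numerator and denominator separately.
  f(x) = ln(x + 1)   ⇒   f'(x) = 1/(x + 1)
  g(x) = sin(x)   ⇒   g'(x) = cos(x)
  lim(x→0) f'(x)/g'(x) = lim(x→0) (1/(x + 1))/(cos(x))
  = 1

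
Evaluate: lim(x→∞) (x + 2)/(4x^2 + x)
This is an ∞/∞ indeterminate form.

Apply L'Hôpital's rule: differentiate numerator and denominator separately.
  f(x) = x + 2   ⇒   f'(x) = 1
  g(x) = 4·x^2 + x   ⇒   g'(x) = 8·x + 1
  lim(x→∞) f'(x)/g'(x) = lim(x→∞) (1)/(8·x + 1)
  = 0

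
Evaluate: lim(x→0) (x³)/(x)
This is a 0/0 indeterminate form.

Apply L'Hôpital's rule: differentiate numerator and denominator separately.
  f(x) = x^3   ⇒   f'(x) = 3·x^2
  g(x) = x   ⇒   g'(x) = 1
  lim(x→0) f'(x)/g'(x) = lim(x→0) (3·x^2)/(1)
  = 0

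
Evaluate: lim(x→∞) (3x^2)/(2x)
This is an ∞/∞ indeterminate form.

Apply L'Hôpital's rule: differentiate numerator and denominator separately.
  f(x) = 3·x^2   ⇒   f'(x) = 6·x
  g(x) = 2·x   ⇒   g'(x) = 2
  lim(x→∞) f'(x)/g'(x) = lim(x→∞) (6·x)/(2)
  = ∞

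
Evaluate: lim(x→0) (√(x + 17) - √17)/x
This is a standard limit.

Factor or rationalize the expression:
  lim(x→0) (√(x + 17) - √17)/x = sqrt(17)/34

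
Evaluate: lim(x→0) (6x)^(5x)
This is an exponential indeterminate form.

For exponential indeterminate forms, take the natural log:
  Let L = lim(x→0) (6x)^(5x)
  Then ln(L) = lim(x→0) [exponent × ln(base)]
  Evaluate using L'Hôpital or standard limits, then exponentiate.
  L = 1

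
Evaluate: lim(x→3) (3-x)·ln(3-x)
This is a 0·∞ indeterminate form.

Rewrite 0·∞ as a quotient (0/0 or ∞/∞ form), then apply L'Hôpital's rule:
  lim(x→3) (3-x)·ln(3-x) = 0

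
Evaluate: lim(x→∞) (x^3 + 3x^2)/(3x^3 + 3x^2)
This is an ∞/∞ indeterminate form.

Apply L'Hôpital's rule: differentiate numerator and denominator separately.
  f(x) = x^3 + 3·x^2   ⇒   f'(x) = 3·x^2 + 6·x
  g(x) = 3·x^3 + 3·x^2   ⇒   g'(x) = 9·x^2 + 6·x
  lim(x→∞) f'(x)/g'(x) = lim(x→∞) (3·x^2 + 6·x)/(9·x^2 + 6·x)
  = 1/3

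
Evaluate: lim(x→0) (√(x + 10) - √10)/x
This is a standard limit.

Factor or rationalize the expression:
  lim(x→0) (√(x + 10) - √10)/x = sqrt(10)/20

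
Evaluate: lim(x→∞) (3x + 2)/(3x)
This is an ∞/∞ indeterminate form.

Apply L'Hôpital's rule: differentiate numerator and denominator separately.
  f(x) = 3·x + 2   ⇒   f'(x) = 3
  g(x) = 3·x   ⇒   g'(x) = 3
  lim(x→∞) f'(x)/g'(x) = lim(x→∞) (3)/(3)
  = 1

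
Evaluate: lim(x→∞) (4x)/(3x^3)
This is an ∞/∞ indeterminate form.

Apply L'Hôpital's rule: differentiate numerator and denominator separately.
  f(x) = 4·x   ⇒   f'(x) = 4
  g(x) = 3·x^3   ⇒   g'(x) = 9·x^2
  lim(x→∞) f'(x)/g'(x) = lim(x→∞) (4)/(9·x^2)
  = 0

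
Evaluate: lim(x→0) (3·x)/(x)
This is a 0/0 indeterminate form.

Apply L'Hôpital's rule: differentiate numerator and denominator separately.
  f(x) = 3·x   ⇒   f'(x) = 3
  g(x) = x   ⇒   g'(x) = 1
  lim(x→0) f'(x)/g'(x) = lim(x→0) (3)/(1)
  = 3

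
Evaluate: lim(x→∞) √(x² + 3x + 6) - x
This is an ∞-∞ indeterminate form.

Combine fractions or rationalize to convert ∞-∞ to 0/0 form:
  lim(x→∞) √(x² + 3x + 6) - x = 3/2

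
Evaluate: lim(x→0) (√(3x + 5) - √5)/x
This is a standard limit.

Factor or rationalize the expression:
  lim(x→0) (√(3x + 5) - √5)/x = 3·sqrt(5)/10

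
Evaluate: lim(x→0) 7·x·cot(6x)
This is a 0·∞ indeterminate form.

Rewrite 0·∞ as a quotient (0/0 or ∞/∞ form), then apply L'Hôpital's rule:
  lim(x→0) 7·x·cot(6x) = 7/6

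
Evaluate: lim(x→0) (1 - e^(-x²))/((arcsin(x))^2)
This is a 0/0 indeterminate form.

Apply L'Hôpital's rule: differentiate numerator and denominator separately.
  f(x) = 1 - e^(-x^2)   ⇒   f'(x) = 2·x·e^(-x^2)
  g(x) = asin(x)^2   ⇒   g'(x) = 2·asin(x)/sqrt(1 - x^2)
  lim(x→0) f'(x)/g'(x) = lim(x→0) (2·x·e^(-x^2))/(2·asin(x)/sqrt(1 - x^2))
  = 1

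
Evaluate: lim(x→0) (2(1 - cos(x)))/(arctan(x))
This is a 0/0 indeterminate form.

Apply L'Hôpital's rule: differentiate numerator and denominator separately.
  f(x) = 2 - 2·cos(x)   ⇒   f'(x) = 2·sin(x)
  g(x) = atan(x)   ⇒   g'(x) = 1/(x^2 + 1)
  lim(x→0) f'(x)/g'(x) = lim(x→0) (2·sin(x))/(1/(x^2 + 1))
  = 0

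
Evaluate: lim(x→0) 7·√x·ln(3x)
This is a 0·∞ indeterminate form.

Rewrite 0·∞ as a quotient (0/0 or ∞/∞ form), then apply L'Hôpital's rule:
  lim(x→0) 7·√x·ln(3x) = 0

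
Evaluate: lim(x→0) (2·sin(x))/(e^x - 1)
This is a 0/0 indeterminate form.

Apply L'Hôpital's rule: differentiate numerator and denominator separately.
  f(x) = 2·sin(x)   ⇒   f'(x) = 2·cos(x)
  g(x) = e^(x) - 1   ⇒   g'(x) = e^(x)
  lim(x→0) f'(x)/g'(x) = lim(x→0) (2·cos(x))/(e^(x))
  = 2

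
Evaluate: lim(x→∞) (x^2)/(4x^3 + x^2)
This is an ∞/∞ indeterminate form.

Apply L'Hôpital's rule: differentiate numerator and denominator separately.
  f(x) = x^2   ⇒   f'(x) = 2·x
  g(x) = 4·x^3 + x^2   ⇒   g'(x) = 12·x^2 + 2·x
  lim(x→∞) f'(x)/g'(x) = lim(x→∞) (2·x)/(12·x^2 + 2·x)
  = 0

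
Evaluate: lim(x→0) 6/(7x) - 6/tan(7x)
This is an ∞-∞ indeterminate form.

Combine fractions or rationalize to convert ∞-∞ to 0/0 form:
  lim(x→0) 6/(7x) - 6/tan(7x) = 0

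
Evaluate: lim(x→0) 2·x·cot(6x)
This is a 0·∞ indeterminate form.

Rewrite 0·∞ as a quotient (0/0 or ∞/∞ form), then apply L'Hôpital's rule:
  lim(x→0) 2·x·cot(6x) = 1/3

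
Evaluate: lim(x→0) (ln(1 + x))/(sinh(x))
This is a 0/0 indeterminate form.

Apply L'Hôpital's rule: differentiate numerator and denominator separately.
  f(x) = ln(x + 1)   ⇒   f'(x) = 1/(x + 1)
  g(x) = sinh(x)   ⇒   g'(x) = cosh(x)
  lim(x→0) f'(x)/g'(x) = lim(x→0) (1/(x + 1))/(cosh(x))
  = 1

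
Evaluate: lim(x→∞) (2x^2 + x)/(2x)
This is an ∞/∞ indeterminate form.

Apply L'Hôpital's rule: differentiate numerator and denominator separately.
  f(x) = 2·x^2 + x   ⇒   f'(x) = 4·x + 1
  g(x) = 2·x   ⇒   g'(x) = 2
  lim(x→∞) f'(x)/g'(x) = lim(x→∞) (4·x + 1)/(2)
  = ∞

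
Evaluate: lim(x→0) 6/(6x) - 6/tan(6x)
This is an ∞-∞ indeterminate form.

Combine fractions or rationalize to convert ∞-∞ to 0/0 form:
  lim(x→0) 6/(6x) - 6/tan(6x) = 0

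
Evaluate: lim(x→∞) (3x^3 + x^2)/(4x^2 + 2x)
This is an ∞/∞ indeterminate form.

Apply L'Hôpital's rule: differentiate numerator and denominator separately.
  f(x) = 3·x^3 + x^2   ⇒   f'(x) = 9·x^2 + 2·x
  g(x) = 4·x^2 + 2·x   ⇒   g'(x) = 8·x + 2
  lim(x→∞) f'(x)/g'(x) = lim(x→∞) (9·x^2 + 2·x)/(8·x + 2)
  = ∞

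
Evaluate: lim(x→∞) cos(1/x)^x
This is an exponential indeterminate form.

For exponential indeterminate forms, take the natural log:
  Let L = lim(x→∞) cos(1/x)^x
  Then ln(L) = lim(x→∞) [exponent × ln(base)]
  Evaluate using L'Hôpital or standard limits, then exponentiate.
  L = 1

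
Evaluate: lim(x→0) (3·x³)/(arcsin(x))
This is a 0/0 indeterminate form.

Apply L'Hôpital's rule: differentiate numerator and denominator separately.
  f(x) = 3·x^3   ⇒   f'(x) = 9·x^2
  g(x) = asin(x)   ⇒   g'(x) = 1/sqrt(1 - x^2)
  lim(x→0) f'(x)/g'(x) = lim(x→0) (9·x^2)/(1/sqrt(1 - x^2))
  = 0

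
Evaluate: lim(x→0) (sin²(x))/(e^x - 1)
This is a 0/0 indeterminate form.

Apply L'Hôpital's rule: differentiate numerator and denominator separately.
  f(x) = sin(x)^2   ⇒   f'(x) = 2·sin(x)·cos(x)
  g(x) = e^(x) - 1   ⇒   g'(x) = e^(x)
  lim(x→0) f'(x)/g'(x) = lim(x→0) (2·sin(x)·cos(x))/(e^(x))
  = 0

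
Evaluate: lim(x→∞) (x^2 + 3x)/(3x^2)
This is an ∞/∞ indeterminate form.

Apply L'Hôpital's rule: differentiate numerator and denominator separately.
  f(x) = x^2 + 3·x   ⇒   f'(x) = 2·x + 3
  g(x) = 3·x^2   ⇒   g'(x) = 6·x
  lim(x→∞) f'(x)/g'(x) = lim(x→∞) (2·x + 3)/(6·x)
  = 1/3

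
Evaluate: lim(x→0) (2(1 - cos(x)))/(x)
This is a 0/0 indeterminate form.

Apply L'Hôpital's rule: differentiate numerator and denominator separately.
  f(x) = 2 - 2·cos(x)   ⇒   f'(x) = 2·sin(x)
  g(x) = x   ⇒   g'(x) = 1
  lim(x→0) f'(x)/g'(x) = lim(x→0) (2·sin(x))/(1)
  = 0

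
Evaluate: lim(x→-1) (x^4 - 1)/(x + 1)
This is a standard limit.

Factor or rationalize the expression:
  lim(x→-1) (x^4 - 1)/(x + 1) = -4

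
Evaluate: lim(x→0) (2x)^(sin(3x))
This is an exponential indeterminate form.

For exponential indeterminate forms, take the natural log:
  Let L = lim(x→0) (2x)^(sin(3x))
  Then ln(L) = lim(x→0) [exponent × ln(base)]
  Evaluate using L'Hôpital or standard limits, then exponentiate.
  L = 1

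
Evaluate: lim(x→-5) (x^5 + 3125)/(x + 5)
This is a standard limit.

Factor or rationalize the expression:
  lim(x→-5) (x^5 + 3125)/(x + 5) = 3125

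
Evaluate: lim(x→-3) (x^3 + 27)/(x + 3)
This is a standard limit.

Factor or rationalize the expression:
  lim(x→-3) (x^3 + 27)/(x + 3) = 27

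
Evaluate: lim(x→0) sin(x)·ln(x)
This is a 0·∞ indeterminate form.

Rewrite 0·∞ as a quotient (0/0 or ∞/∞ form), then apply L'Hôpital's rule:
  lim(x→0) sin(x)·ln(x) = 0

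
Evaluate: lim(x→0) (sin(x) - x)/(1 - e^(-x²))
This is a 0/0 indeterminate form.

Apply L'Hôpital's rule: differentiate numerator and denominator separately.
  f(x) = -x + sin(x)   ⇒   f'(x) = cos(x) - 1
  g(x) = 1 - e^(-x^2)   ⇒   g'(x) = 2·x·e^(-x^2)
  lim(x→0) f'(x)/g'(x) = lim(x→0) (cos(x) - 1)/(2·x·e^(-x^2))
  = 0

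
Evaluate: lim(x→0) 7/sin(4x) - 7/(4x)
This is an ∞-∞ indeterminate form.

Combine fractions or rationalize to convert ∞-∞ to 0/0 form:
  lim(x→0) 7/sin(4x) - 7/(4x) = 0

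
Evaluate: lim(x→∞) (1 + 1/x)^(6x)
This is an exponential indeterminate form.

For exponential indeterminate forms, take the natural log:
  Let L = lim(x→∞) (1 + 1/x)^(6x)
  Then ln(L) = lim(x→∞) [exponent × ln(base)]
  Evaluate using L'Hôpital or standard limits, then exponentiate.
  L = e^(6)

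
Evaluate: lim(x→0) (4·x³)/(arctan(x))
This is a 0/0 indeterminate form.

Apply L'Hôpital's rule: differentiate numerator and denominator separately.
  f(x) = 4·x^3   ⇒   f'(x) = 12·x^2
  g(x) = atan(x)   ⇒   g'(x) = 1/(x^2 + 1)
  lim(x→0) f'(x)/g'(x) = lim(x→0) (12·x^2)/(1/(x^2 + 1))
  = 0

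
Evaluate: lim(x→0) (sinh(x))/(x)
This is a 0/0 indeterminate form.

Apply L'Hôpital's rule: differentiate numerator and denominator separately.
  f(x) = sinh(x)   ⇒   f'(x) = cosh(x)
  g(x) = x   ⇒   g'(x) = 1
  lim(x→0) f'(x)/g'(x) = lim(x→0) (cosh(x))/(1)
  = 1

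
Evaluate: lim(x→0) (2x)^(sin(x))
This is an exponential indeterminate form.

For exponential indeterminate forms, take the natural log:
  Let L = lim(x→0) (2x)^(sin(x))
  Then ln(L) = lim(x→0) [exponent × ln(base)]
  Evaluate using L'Hôpital or standard limits, then exponentiate.
  L = 1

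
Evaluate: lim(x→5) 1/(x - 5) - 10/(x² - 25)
This is an ∞-∞ indeterminate form.

Combine fractions or rationalize to convert ∞-∞ to 0/0 form:
  lim(x→5) 1/(x - 5) - 10/(x² - 25) = 1/10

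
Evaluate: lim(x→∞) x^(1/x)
This is an exponential indeterminate form.

For exponential indeterminate forms, take the natural log:
  Let L = lim(x→∞) x^(1/x)
  Then ln(L) = lim(x→∞) [exponent × ln(base)]
  Evaluate using L'Hôpital or standard limits, then exponentiate.
  L = 1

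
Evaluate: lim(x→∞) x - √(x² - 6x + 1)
This is an ∞-∞ indeterminate form.

Combine fractions or rationalize to convert ∞-∞ to 0/0 form:
  lim(x→∞) x - √(x² - 6x + 1) = 3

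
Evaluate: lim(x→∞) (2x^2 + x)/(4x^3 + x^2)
This is an ∞/∞ indeterminate form.

Apply L'Hôpital's rule: differentiate numerator and denominator separately.
  f(x) = 2·x^2 + x   ⇒   f'(x) = 4·x + 1
  g(x) = 4·x^3 + x^2   ⇒   g'(x) = 12·x^2 + 2·x
  lim(x→∞) f'(x)/g'(x) = lim(x→∞) (4·x + 1)/(12·x^2 + 2·x)
  = 0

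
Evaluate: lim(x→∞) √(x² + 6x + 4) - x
This is an ∞-∞ indeterminate form.

Combine fractions or rationalize to convert ∞-∞ to 0/0 form:
  lim(x→∞) √(x² + 6x + 4) - x = 3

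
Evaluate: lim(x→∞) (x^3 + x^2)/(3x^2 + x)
This is an ∞/∞ indeterminate form.

Apply L'Hôpital's rule: differentiate numerator and denominator separately.
  f(x) = x^3 + x^2   ⇒   f'(x) = 3·x^2 + 2·x
  g(x) = 3·x^2 + x   ⇒   g'(x) = 6·x + 1
  lim(x→∞) f'(x)/g'(x) = lim(x→∞) (3·x^2 + 2·x)/(6·x + 1)
  = ∞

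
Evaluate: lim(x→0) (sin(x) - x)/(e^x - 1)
This is a 0/0 indeterminate form.

Apply L'Hôpital's rule: differentiate numerator and denominator separately.
  f(x) = -x + sin(x)   ⇒   f'(x) = cos(x) - 1
  g(x) = e^(x) - 1   ⇒   g'(x) = e^(x)
  lim(x→0) f'(x)/g'(x) = lim(x→0) (cos(x) - 1)/(e^(x))
  = 0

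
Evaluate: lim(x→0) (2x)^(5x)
This is an exponential indeterminate form.

For exponential indeterminate forms, take the natural log:
  Let L = lim(x→0) (2x)^(5x)
  Then ln(L) = lim(x→0) [exponent × ln(base)]
  Evaluate using L'Hôpital or standard limits, then exponentiate.
  L = 1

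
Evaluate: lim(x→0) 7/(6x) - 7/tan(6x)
This is an ∞-∞ indeterminate form.

Combine fractions or rationalize to convert ∞-∞ to 0/0 form:
  lim(x→0) 7/(6x) - 7/tan(6x) = 0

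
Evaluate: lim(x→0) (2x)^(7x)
This is an exponential indeterminate form.

For exponential indeterminate forms, take the natural log:
  Let L = lim(x→0) (2x)^(7x)
  Then ln(L) = lim(x→0) [exponent × ln(base)]
  Evaluate using L'Hôpital or standard limits, then exponentiate.
  L = 1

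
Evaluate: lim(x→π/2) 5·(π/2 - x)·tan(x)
This is a 0·∞ indeterminate form.

Rewrite 0·∞ as a quotient (0/0 or ∞/∞ form), then apply L'Hôpital's rule:
  lim(x→π/2) 5·(π/2 - x)·tan(x) = 5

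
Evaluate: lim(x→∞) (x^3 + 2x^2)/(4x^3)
This is an ∞/∞ indeterminate form.

Apply L'Hôpital's rule: differentiate numerator and denominator separately.
  f(x) = x^3 + 2·x^2   ⇒   f'(x) = 3·x^2 + 4·x
  g(x) = 4·x^3   ⇒   g'(x) = 12·x^2
  lim(x→∞) f'(x)/g'(x) = lim(x→∞) (3·x^2 + 4·x)/(12·x^2)
  = 1/4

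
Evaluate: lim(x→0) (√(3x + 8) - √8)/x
This is a standard limit.

Factor or rationalize the expression:
  lim(x→0) (√(3x + 8) - √8)/x = 3·sqrt(2)/8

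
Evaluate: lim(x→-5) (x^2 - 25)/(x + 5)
This is a standard limit.

Factor or rationalize the expression:
  lim(x→-5) (x^2 - 25)/(x + 5) = -10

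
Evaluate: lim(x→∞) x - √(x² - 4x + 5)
This is an ∞-∞ indeterminate form.

Combine fractions or rationalize to convert ∞-∞ to 0/0 form:
  lim(x→∞) x - √(x² - 4x + 5) = 2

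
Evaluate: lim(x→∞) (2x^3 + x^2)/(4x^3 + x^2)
This is an ∞/∞ indeterminate form.

Apply L'Hôpital's rule: differentiate numerator and denominator separately.
  f(x) = 2·x^3 + x^2   ⇒   f'(x) = 6·x^2 + 2·x
  g(x) = 4·x^3 + x^2   ⇒   g'(x) = 12·x^2 + 2·x
  lim(x→∞) f'(x)/g'(x) = lim(x→∞) (6·x^2 + 2·x)/(12·x^2 + 2·x)
  = 1/2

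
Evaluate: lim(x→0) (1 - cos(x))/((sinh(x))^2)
This is a 0/0 indeterminate form.

Apply L'Hôpital's rule: differentiate numerator and denominator separately.
  f(x) = 1 - cos(x)   ⇒   f'(x) = sin(x)
  g(x) = sinh(x)^2   ⇒   g'(x) = 2·sinh(x)·cosh(x)
  lim(x→0) f'(x)/g'(x) = lim(x→0) (sin(x))/(2·sinh(x)·cosh(x))
  = 1/2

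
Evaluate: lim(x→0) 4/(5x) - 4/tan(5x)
This is an ∞-∞ indeterminate form.

Combine fractions or rationalize to convert ∞-∞ to 0/0 form:
  lim(x→0) 4/(5x) - 4/tan(5x) = 0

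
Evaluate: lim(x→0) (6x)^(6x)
This is an exponential indeterminate form.

For exponential indeterminate forms, take the natural log:
  Let L = lim(x→0) (6x)^(6x)
  Then ln(L) = lim(x→0) [exponent × ln(base)]
  Evaluate using L'Hôpital or standard limits, then exponentiate.
  L = 1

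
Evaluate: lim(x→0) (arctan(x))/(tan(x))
This is a 0/0 indeterminate form.

Apply L'Hôpital's rule: differentiate numerator and denominator separately.
  f(x) = atan(x)   ⇒   f'(x) = 1/(x^2 + 1)
  g(x) = tan(x)   ⇒   g'(x) = tan(x)^2 + 1
  lim(x→0) f'(x)/g'(x) = lim(x→0) (1/(x^2 + 1))/(tan(x)^2 + 1)
  = 1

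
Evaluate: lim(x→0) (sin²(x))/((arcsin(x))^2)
This is a 0/0 indeterminate form.

Apply L'Hôpital's rule: differentiate numerator and denominator separately.
  f(x) = sin(x)^2   ⇒   f'(x) = 2·sin(x)·cos(x)
  g(x) = asin(x)^2   ⇒   g'(x) = 2·asin(x)/sqrt(1 - x^2)
  lim(x→0) f'(x)/g'(x) = lim(x→0) (2·sin(x)·cos(x))/(2·asin(x)/sqrt(1 - x^2))
  = 1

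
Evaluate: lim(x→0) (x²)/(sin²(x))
This is a 0/0 indeterminate form.

Apply L'Hôpital's rule: differentiate numerator and denominator separately.
  f(x) = x^2   ⇒   f'(x) = 2·x
  g(x) = sin(x)^2   ⇒   g'(x) = 2·sin(x)·cos(x)
  lim(x→0) f'(x)/g'(x) = lim(x→0) (2·x)/(2·sin(x)·cos(x))
  = 1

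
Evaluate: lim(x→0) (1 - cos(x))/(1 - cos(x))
This is a 0/0 indeterminate form.

Apply L'Hôpital's rule: differentiate numerator and denominator separately.
  f(x) = 1 - cos(x)   ⇒   f'(x) = sin(x)
  g(x) = 1 - cos(x)   ⇒   g'(x) = sin(x)
  lim(x→0) f'(x)/g'(x) = lim(x→0) (sin(x))/(sin(x))
  = 1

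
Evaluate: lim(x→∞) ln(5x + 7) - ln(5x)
This is an ∞-∞ indeterminate form.

Combine fractions or rationalize to convert ∞-∞ to 0/0 form:
  lim(x→∞) ln(5x + 7) - ln(5x) = 0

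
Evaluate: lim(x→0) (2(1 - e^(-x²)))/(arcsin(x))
This is a 0/0 indeterminate form.

Apply L'Hôpital's rule: differentiate numerator and denominator separately.
  f(x) = 2 - 2·e^(-x^2)   ⇒   f'(x) = 4·x·e^(-x^2)
  g(x) = asin(x)   ⇒   g'(x) = 1/sqrt(1 - x^2)
  lim(x→0) f'(x)/g'(x) = lim(x→0) (4·x·e^(-x^2))/(1/sqrt(1 - x^2))
  = 0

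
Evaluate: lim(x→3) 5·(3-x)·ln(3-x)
This is a 0·∞ indeterminate form.

Rewrite 0·∞ as a quotient (0/0 or ∞/∞ form), then apply L'Hôpital's rule:
  lim(x→3) 5·(3-x)·ln(3-x) = 0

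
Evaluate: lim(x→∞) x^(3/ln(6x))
This is an exponential indeterminate form.

For exponential indeterminate forms, take the natural log:
  Let L = lim(x→∞) x^(3/ln(6x))
  Then ln(L) = lim(x→∞) [exponent × ln(base)]
  Evaluate using L'Hôpital or standard limits, then exponentiate.
  L = e^(3)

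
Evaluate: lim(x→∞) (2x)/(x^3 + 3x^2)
This is an ∞/∞ indeterminate form.

Apply L'Hôpital's rule: differentiate numerator and denominator separately.
  f(x) = 2·x   ⇒   f'(x) = 2
  g(x) = x^3 + 3·x^2   ⇒   g'(x) = 3·x^2 + 6·x
  lim(x→∞) f'(x)/g'(x) = lim(x→∞) (2)/(3·x^2 + 6·x)
  = 0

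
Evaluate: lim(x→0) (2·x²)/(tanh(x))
This is a 0/0 indeterminate form.

Apply L'Hôpital's rule: differentiate numerator and denominator separately.
  f(x) = 2·x^2   ⇒   f'(x) = 4·x
  g(x) = tanh(x)   ⇒   g'(x) = 1 - tanh(x)^2
  lim(x→0) f'(x)/g'(x) = lim(x→0) (4·x)/(1 - tanh(x)^2)
  = 0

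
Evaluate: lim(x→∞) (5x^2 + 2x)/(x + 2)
This is an ∞/∞ indeterminate form.

Apply L'Hôpital's rule: differentiate numerator and denominator separately.
  f(x) = 5·x^2 + 2·x   ⇒   f'(x) = 10·x + 2
  g(x) = x + 2   ⇒   g'(x) = 1
  lim(x→∞) f'(x)/g'(x) = lim(x→∞) (10·x + 2)/(1)
  = ∞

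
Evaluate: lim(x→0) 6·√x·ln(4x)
This is a 0·∞ indeterminate form.

Rewrite 0·∞ as a quotient (0/0 or ∞/∞ form), then apply L'Hôpital's rule:
  lim(x→0) 6·√x·ln(4x) = 0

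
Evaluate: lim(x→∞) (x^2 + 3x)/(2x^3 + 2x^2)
This is an ∞/∞ indeterminate form.

Apply L'Hôpital's rule: differentiate numerator and denominator separately.
  f(x) = x^2 + 3·x   ⇒   f'(x) = 2·x + 3
  g(x) = 2·x^3 + 2·x^2   ⇒   g'(x) = 6·x^2 + 4·x
  lim(x→∞) f'(x)/g'(x) = lim(x→∞) (2·x + 3)/(6·x^2 + 4·x)
  = 0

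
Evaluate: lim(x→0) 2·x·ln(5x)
This is a 0·∞ indeterminate form.

Rewrite 0·∞ as a quotient (0/0 or ∞/∞ form), then apply L'Hôpital's rule:
  lim(x→0) 2·x·ln(5x) = 0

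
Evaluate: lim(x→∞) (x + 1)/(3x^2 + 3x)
This is an ∞/∞ indeterminate form.

Apply L'Hôpital's rule: differentiate numerator and denominator separately.
  f(x) = x + 1   ⇒   f'(x) = 1
  g(x) = 3·x^2 + 3·x   ⇒   g'(x) = 6·x + 3
  lim(x→∞) f'(x)/g'(x) = lim(x→∞) (1)/(6·x + 3)
  = 0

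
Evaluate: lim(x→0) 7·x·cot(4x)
This is a 0·∞ indeterminate form.

Rewrite 0·∞ as a quotient (0/0 or ∞/∞ form), then apply L'Hôpital's rule:
  lim(x→0) 7·x·cot(4x) = 7/4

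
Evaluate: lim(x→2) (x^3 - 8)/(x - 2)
This is a standard limit.

Factor or rationalize the expression:
  lim(x→2) (x^3 - 8)/(x - 2) = 12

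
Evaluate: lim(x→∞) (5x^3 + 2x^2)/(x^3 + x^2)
This is an ∞/∞ indeterminate form.

Apply L'Hôpital's rule: differentiate numerator and denominator separately.
  f(x) = 5·x^3 + 2·x^2   ⇒   f'(x) = 15·x^2 + 4·x
  g(x) = x^3 + x^2   ⇒   g'(x) = 3·x^2 + 2·x
  lim(x→∞) f'(x)/g'(x) = lim(x→∞) (15·x^2 + 4·x)/(3·x^2 + 2·x)
  = 5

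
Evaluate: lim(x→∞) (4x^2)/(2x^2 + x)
This is an ∞/∞ indeterminate form.

Apply L'Hôpital's rule: differentiate numerator and denominator separately.
  f(x) = 4·x^2   ⇒   f'(x) = 8·x
  g(x) = 2·x^2 + x   ⇒   g'(x) = 4·x + 1
  lim(x→∞) f'(x)/g'(x) = lim(x→∞) (8·x)/(4·x + 1)
  = 2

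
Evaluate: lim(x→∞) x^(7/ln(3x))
This is an exponential indeterminate form.

For exponential indeterminate forms, take the natural log:
  Let L = lim(x→∞) x^(7/ln(3x))
  Then ln(L) = lim(x→∞) [exponent × ln(base)]
  Evaluate using L'Hôpital or standard limits, then exponentiate.
  L = e^(7)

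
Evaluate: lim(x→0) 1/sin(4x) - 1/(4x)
This is an ∞-∞ indeterminate form.

Combine fractions or rationalize to convert ∞-∞ to 0/0 form:
  lim(x→0) 1/sin(4x) - 1/(4x) = 0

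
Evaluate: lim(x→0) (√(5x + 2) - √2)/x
This is a standard limit.

Factor or rationalize the expression:
  lim(x→0) (√(5x + 2) - √2)/x = 5·sqrt(2)/4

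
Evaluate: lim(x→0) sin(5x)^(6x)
This is an exponential indeterminate form.

For exponential indeterminate forms, take the natural log:
  Let L = lim(x→0) sin(5x)^(6x)
  Then ln(L) = lim(x→0) [exponent × ln(base)]
  Evaluate using L'Hôpital or standard limits, then exponentiate.
  L = 1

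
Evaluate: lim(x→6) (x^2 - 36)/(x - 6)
This is a standard limit.

Factor or rationalize the expression:
  lim(x→6) (x^2 - 36)/(x - 6) = 12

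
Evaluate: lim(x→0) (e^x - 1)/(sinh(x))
This is a 0/0 indeterminate form.

Apply L'Hôpital's rule: differentiate numerator and denominator separately.
  f(x) = e^(x) - 1   ⇒   f'(x) = e^(x)
  g(x) = sinh(x)   ⇒   g'(x) = cosh(x)
  lim(x→0) f'(x)/g'(x) = lim(x→0) (e^(x))/(cosh(x))
  = 1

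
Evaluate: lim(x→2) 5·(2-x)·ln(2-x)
This is a 0·∞ indeterminate form.

Rewrite 0·∞ as a quotient (0/0 or ∞/∞ form), then apply L'Hôpital's rule:
  lim(x→2) 5·(2-x)·ln(2-x) = 0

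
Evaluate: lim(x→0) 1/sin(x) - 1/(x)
This is an ∞-∞ indeterminate form.

Combine fractions or rationalize to convert ∞-∞ to 0/0 form:
  lim(x→0) 1/sin(x) - 1/(x) = 0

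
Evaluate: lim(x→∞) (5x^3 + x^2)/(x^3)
This is an ∞/∞ indeterminate form.

Apply L'Hôpital's rule: differentiate numerator and denominator separately.
  f(x) = 5·x^3 + x^2   ⇒   f'(x) = 15·x^2 + 2·x
  g(x) = x^3   ⇒   g'(x) = 3·x^2
  lim(x→∞) f'(x)/g'(x) = lim(x→∞) (15·x^2 + 2·x)/(3·x^2)
  = 5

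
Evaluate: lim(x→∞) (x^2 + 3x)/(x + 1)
This is an ∞/∞ indeterminate form.

Apply L'Hôpital's rule: differentiate numerator and denominator separately.
  f(x) = x^2 + 3·x   ⇒   f'(x) = 2·x + 3
  g(x) = x + 1   ⇒   g'(x) = 1
  lim(x→∞) f'(x)/g'(x) = lim(x→∞) (2·x + 3)/(1)
  = ∞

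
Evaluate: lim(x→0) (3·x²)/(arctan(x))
This is a 0/0 indeterminate form.

Apply L'Hôpital's rule: differentiate numerator and denominator separately.
  f(x) = 3·x^2   ⇒   f'(x) = 6·x
  g(x) = atan(x)   ⇒   g'(x) = 1/(x^2 + 1)
  lim(x→0) f'(x)/g'(x) = lim(x→0) (6·x)/(1/(x^2 + 1))
  = 0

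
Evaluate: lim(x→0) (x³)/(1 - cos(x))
This is a 0/0 indeterminate form.

Apply L'Hôpital's rule: differentiate numerator and denominator separately.
  f(x) = x^3   ⇒   f'(x) = 3·x^2
  g(x) = 1 - cos(x)   ⇒   g'(x) = sin(x)
  lim(x→0) f'(x)/g'(x) = lim(x→0) (3·x^2)/(sin(x))
  = 0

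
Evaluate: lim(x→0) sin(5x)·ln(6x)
This is a 0·∞ indeterminate form.

Rewrite 0·∞ as a quotient (0/0 or ∞/∞ form), then apply L'Hôpital's rule:
  lim(x→0) sin(5x)·ln(6x) = 0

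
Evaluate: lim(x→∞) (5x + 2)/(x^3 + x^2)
This is an ∞/∞ indeterminate form.

Apply L'Hôpital's rule: differentiate numerator and denominator separately.
  f(x) = 5·x + 2   ⇒   f'(x) = 5
  g(x) = x^3 + x^2   ⇒   g'(x) = 3·x^2 + 2·x
  lim(x→∞) f'(x)/g'(x) = lim(x→∞) (5)/(3·x^2 + 2·x)
  = 0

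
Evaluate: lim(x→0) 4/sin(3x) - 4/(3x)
This is an ∞-∞ indeterminate form.

Combine fractions or rationalize to convert ∞-∞ to 0/0 form:
  lim(x→0) 4/sin(3x) - 4/(3x) = 0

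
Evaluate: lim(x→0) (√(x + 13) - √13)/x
This is a standard limit.

Factor or rationalize the expression:
  lim(x→0) (√(x + 13) - √13)/x = sqrt(13)/26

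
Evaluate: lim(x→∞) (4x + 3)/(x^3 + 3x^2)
This is an ∞/∞ indeterminate form.

Apply L'Hôpital's rule: differentiate numerator and denominator separately.
  f(x) = 4·x + 3   ⇒   f'(x) = 4
  g(x) = x^3 + 3·x^2   ⇒   g'(x) = 3·x^2 + 6·x
  lim(x→∞) f'(x)/g'(x) = lim(x→∞) (4)/(3·x^2 + 6·x)
  = 0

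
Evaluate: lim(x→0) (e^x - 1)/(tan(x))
This is a 0/0 indeterminate form.

Apply L'Hôpital's rule: differentiate numerator and denominator separately.
  f(x) = e^(x) - 1   ⇒   f'(x) = e^(x)
  g(x) = tan(x)   ⇒   g'(x) = tan(x)^2 + 1
  lim(x→0) f'(x)/g'(x) = lim(x→0) (e^(x))/(tan(x)^2 + 1)
  = 1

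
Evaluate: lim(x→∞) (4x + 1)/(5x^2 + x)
This is an ∞/∞ indeterminate form.

Apply L'Hôpital's rule: differentiate numerator and denominator separately.
  f(x) = 4·x + 1   ⇒   f'(x) = 4
  g(x) = 5·x^2 + x   ⇒   g'(x) = 10·x + 1
  lim(x→∞) f'(x)/g'(x) = lim(x→∞) (4)/(10·x + 1)
  = 0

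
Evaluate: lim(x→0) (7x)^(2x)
This is an exponential indeterminate form.

For exponential indeterminate forms, take the natural log:
  Let L = lim(x→0) (7x)^(2x)
  Then ln(L) = lim(x→0) [exponent × ln(base)]
  Evaluate using L'Hôpital or standard limits, then exponentiate.
  L = 1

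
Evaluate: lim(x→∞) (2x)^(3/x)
This is an exponential indeterminate form.

For exponential indeterminate forms, take the natural log:
  Let L = lim(x→∞) (2x)^(3/x)
  Then ln(L) = lim(x→∞) [exponent × ln(base)]
  Evaluate using L'Hôpital or standard limits, then exponentiate.
  L = 1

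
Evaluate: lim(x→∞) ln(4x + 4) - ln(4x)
This is an ∞-∞ indeterminate form.

Combine fractions or rationalize to convert ∞-∞ to 0/0 form:
  lim(x→∞) ln(4x + 4) - ln(4x) = 0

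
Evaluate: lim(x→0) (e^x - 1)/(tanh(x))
This is a 0/0 indeterminate form.

Apply L'Hôpital's rule: differentiate numerator and denominator separately.
  f(x) = e^(x) - 1   ⇒   f'(x) = e^(x)
  g(x) = tanh(x)   ⇒   g'(x) = 1 - tanh(x)^2
  lim(x→0) f'(x)/g'(x) = lim(x→0) (e^(x))/(1 - tanh(x)^2)
  = 1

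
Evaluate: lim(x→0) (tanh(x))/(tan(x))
This is a 0/0 indeterminate form.

Apply L'Hôpital's rule: differentiate numerator and denominator separately.
  f(x) = tanh(x)   ⇒   f'(x) = 1 - tanh(x)^2
  g(x) = tan(x)   ⇒   g'(x) = tan(x)^2 + 1
  lim(x→0) f'(x)/g'(x) = lim(x→0) (1 - tanh(x)^2)/(tan(x)^2 + 1)
  = 1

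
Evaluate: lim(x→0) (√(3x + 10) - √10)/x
This is a standard limit.

Factor or rationalize the expression:
  lim(x→0) (√(3x + 10) - √10)/x = 3·sqrt(10)/20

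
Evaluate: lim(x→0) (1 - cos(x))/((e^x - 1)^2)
This is a 0/0 indeterminate form.

Apply L'Hôpital's rule: differentiate numerator and denominator separately.
  f(x) = 1 - cos(x)   ⇒   f'(x) = sin(x)
  g(x) = (e^(x) - 1)^2   ⇒   g'(x) = 2·(e^(x) - 1)·e^(x)
  lim(x→0) f'(x)/g'(x) = lim(x→0) (sin(x))/(2·(e^(x) - 1)·e^(x))
  = 1/2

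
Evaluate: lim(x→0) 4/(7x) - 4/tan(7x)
This is an ∞-∞ indeterminate form.

Combine fractions or rationalize to convert ∞-∞ to 0/0 form:
  lim(x→0) 4/(7x) - 4/tan(7x) = 0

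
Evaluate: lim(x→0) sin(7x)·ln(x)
This is a 0·∞ indeterminate form.

Rewrite 0·∞ as a quotient (0/0 or ∞/∞ form), then apply L'Hôpital's rule:
  lim(x→0) sin(7x)·ln(x) = 0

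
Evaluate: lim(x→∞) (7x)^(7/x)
This is an exponential indeterminate form.

For exponential indeterminate forms, take the natural log:
  Let L = lim(x→∞) (7x)^(7/x)
  Then ln(L) = lim(x→∞) [exponent × ln(base)]
  Evaluate using L'Hôpital or standard limits, then exponentiate.
  L = 1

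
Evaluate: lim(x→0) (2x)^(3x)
This is an exponential indeterminate form.

For exponential indeterminate forms, take the natural log:
  Let L = lim(x→0) (2x)^(3x)
  Then ln(L) = lim(x→0) [exponent × ln(base)]
  Evaluate using L'Hôpital or standard limits, then exponentiate.
  L = 1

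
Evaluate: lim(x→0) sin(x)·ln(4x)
This is a 0·∞ indeterminate form.

Rewrite 0·∞ as a quotient (0/0 or ∞/∞ form), then apply L'Hôpital's rule:
  lim(x→0) sin(x)·ln(4x) = 0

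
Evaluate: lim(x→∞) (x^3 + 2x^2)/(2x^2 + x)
This is an ∞/∞ indeterminate form.

Apply L'Hôpital's rule: differentiate numerator and denominator separately.
  f(x) = x^3 + 2·x^2   ⇒   f'(x) = 3·x^2 + 4·x
  g(x) = 2·x^2 + x   ⇒   g'(x) = 4·x + 1
  lim(x→∞) f'(x)/g'(x) = lim(x→∞) (3·x^2 + 4·x)/(4·x + 1)
  = ∞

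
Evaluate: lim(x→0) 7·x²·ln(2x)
This is a 0·∞ indeterminate form.

Rewrite 0·∞ as a quotient (0/0 or ∞/∞ form), then apply L'Hôpital's rule:
  lim(x→0) 7·x²·ln(2x) = 0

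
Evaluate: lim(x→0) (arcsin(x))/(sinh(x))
This is a 0/0 indeterminate form.

Apply L'Hôpital's rule: differentiate numerator and denominator separately.
  f(x) = asin(x)   ⇒   f'(x) = 1/sqrt(1 - x^2)
  g(x) = sinh(x)   ⇒   g'(x) = cosh(x)
  lim(x→0) f'(x)/g'(x) = lim(x→0) (1/sqrt(1 - x^2))/(cosh(x))
  = 1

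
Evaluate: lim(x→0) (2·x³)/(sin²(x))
This is a 0/0 indeterminate form.

Apply L'Hôpital's rule: differentiate numerator and denominator separately.
  f(x) = 2·x^3   ⇒   f'(x) = 6·x^2
  g(x) = sin(x)^2   ⇒   g'(x) = 2·sin(x)·cos(x)
  lim(x→0) f'(x)/g'(x) = lim(x→0) (6·x^2)/(2·sin(x)·cos(x))
  = 0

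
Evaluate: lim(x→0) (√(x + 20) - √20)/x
This is a standard limit.

Factor or rationalize the expression:
  lim(x→0) (√(x + 20) - √20)/x = sqrt(5)/20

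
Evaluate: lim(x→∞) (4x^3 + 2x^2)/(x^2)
This is an ∞/∞ indeterminate form.

Apply L'Hôpital's rule: differentiate numerator and denominator separately.
  f(x) = 4·x^3 + 2·x^2   ⇒   f'(x) = 12·x^2 + 4·x
  g(x) = x^2   ⇒   g'(x) = 2·x
  lim(x→∞) f'(x)/g'(x) = lim(x→∞) (12·x^2 + 4·x)/(2·x)
  = ∞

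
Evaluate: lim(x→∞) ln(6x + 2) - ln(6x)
This is an ∞-∞ indeterminate form.

Combine fractions or rationalize to convert ∞-∞ to 0/0 form:
  lim(x→∞) ln(6x + 2) - ln(6x) = 0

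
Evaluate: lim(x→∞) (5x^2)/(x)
This is an ∞/∞ indeterminate form.

Apply L'Hôpital's rule: differentiate numerator and denominator separately.
  f(x) = 5·x^2   ⇒   f'(x) = 10·x
  g(x) = x   ⇒   g'(x) = 1
  lim(x→∞) f'(x)/g'(x) = lim(x→∞) (10·x)/(1)
  = ∞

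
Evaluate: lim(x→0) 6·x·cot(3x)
This is a 0·∞ indeterminate form.

Rewrite 0·∞ as a quotient (0/0 or ∞/∞ form), then apply L'Hôpital's rule:
  lim(x→0) 6·x·cot(3x) = 2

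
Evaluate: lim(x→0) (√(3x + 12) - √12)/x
This is a standard limit.

Factor or rationalize the expression:
  lim(x→0) (√(3x + 12) - √12)/x = sqrt(3)/4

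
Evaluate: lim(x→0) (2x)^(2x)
This is an exponential indeterminate form.

For exponential indeterminate forms, take the natural log:
  Let L = lim(x→0) (2x)^(2x)
  Then ln(L) = lim(x→0) [exponent × ln(base)]
  Evaluate using L'Hôpital or standard limits, then exponentiate.
  L = 1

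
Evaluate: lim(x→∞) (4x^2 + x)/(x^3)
This is an ∞/∞ indeterminate form.

Apply L'Hôpital's rule: differentiate numerator and denominator separately.
  f(x) = 4·x^2 + x   ⇒   f'(x) = 8·x + 1
  g(x) = x^3   ⇒   g'(x) = 3·x^2
  lim(x→∞) f'(x)/g'(x) = lim(x→∞) (8·x + 1)/(3·x^2)
  = 0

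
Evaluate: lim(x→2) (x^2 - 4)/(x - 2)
This is a standard limit.

Factor or rationalize the expression:
  lim(x→2) (x^2 - 4)/(x - 2) = 4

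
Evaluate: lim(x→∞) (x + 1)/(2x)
This is an ∞/∞ indeterminate form.

Apply L'Hôpital's rule: differentiate numerator and denominator separately.
  f(x) = x + 1   ⇒   f'(x) = 1
  g(x) = 2·x   ⇒   g'(x) = 2
  lim(x→∞) f'(x)/g'(x) = lim(x→∞) (1)/(2)
  = 1/2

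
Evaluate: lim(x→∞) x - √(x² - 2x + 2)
This is an ∞-∞ indeterminate form.

Combine fractions or rationalize to convert ∞-∞ to 0/0 form:
  lim(x→∞) x - √(x² - 2x + 2) = 1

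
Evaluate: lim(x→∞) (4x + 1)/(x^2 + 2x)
This is an ∞/∞ indeterminate form.

Apply L'Hôpital's rule: differentiate numerator and denominator separately.
  f(x) = 4·x + 1   ⇒   f'(x) = 4
  g(x) = x^2 + 2·x   ⇒   g'(x) = 2·x + 2
  lim(x→∞) f'(x)/g'(x) = lim(x→∞) (4)/(2·x + 2)
  = 0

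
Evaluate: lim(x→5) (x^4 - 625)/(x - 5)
This is a standard limit.

Factor or rationalize the expression:
  lim(x→5) (x^4 - 625)/(x - 5) = 500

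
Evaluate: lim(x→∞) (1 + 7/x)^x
This is an exponential indeterminate form.

For exponential indeterminate forms, take the natural log:
  Let L = lim(x→∞) (1 + 7/x)^x
  Then ln(L) = lim(x→∞) [exponent × ln(base)]
  Evaluate using L'Hôpital or standard limits, then exponentiate.
  L = e^(7)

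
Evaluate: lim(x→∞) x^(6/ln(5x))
This is an exponential indeterminate form.

For exponential indeterminate forms, take the natural log:
  Let L = lim(x→∞) x^(6/ln(5x))
  Then ln(L) = lim(x→∞) [exponent × ln(base)]
  Evaluate using L'Hôpital or standard limits, then exponentiate.
  L = e^(6)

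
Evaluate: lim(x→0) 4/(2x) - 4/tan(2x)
This is an ∞-∞ indeterminate form.

Combine fractions or rationalize to convert ∞-∞ to 0/0 form:
  lim(x→0) 4/(2x) - 4/tan(2x) = 0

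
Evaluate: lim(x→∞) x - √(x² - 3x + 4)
This is an ∞-∞ indeterminate form.

Combine fractions or rationalize to convert ∞-∞ to 0/0 form:
  lim(x→∞) x - √(x² - 3x + 4) = 3/2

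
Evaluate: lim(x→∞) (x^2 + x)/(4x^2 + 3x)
This is an ∞/∞ indeterminate form.

Apply L'Hôpital's rule: differentiate numerator and denominator separately.
  f(x) = x^2 + x   ⇒   f'(x) = 2·x + 1
  g(x) = 4·x^2 + 3·x   ⇒   g'(x) = 8·x + 3
  lim(x→∞) f'(x)/g'(x) = lim(x→∞) (2·x + 1)/(8·x + 3)
  = 1/4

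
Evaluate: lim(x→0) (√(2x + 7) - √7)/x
This is a standard limit.

Factor or rationalize the expression:
  lim(x→0) (√(2x + 7) - √7)/x = sqrt(7)/7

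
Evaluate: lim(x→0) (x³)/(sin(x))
This is a 0/0 indeterminate form.

Apply L'Hôpital's rule: differentiate numerator and denominator separately.
  f(x) = x^3   ⇒   f'(x) = 3·x^2
  g(x) = sin(x)   ⇒   g'(x) = cos(x)
  lim(x→0) f'(x)/g'(x) = lim(x→0) (3·x^2)/(cos(x))
  = 0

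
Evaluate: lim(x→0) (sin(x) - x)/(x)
This is a 0/0 indeterminate form.

Apply L'Hôpital's rule: differentiate numerator and denominator separately.
  f(x) = -x + sin(x)   ⇒   f'(x) = cos(x) - 1
  g(x) = x   ⇒   g'(x) = 1
  lim(x→0) f'(x)/g'(x) = lim(x→0) (cos(x) - 1)/(1)
  = 0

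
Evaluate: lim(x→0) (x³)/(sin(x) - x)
This is a 0/0 indeterminate form.

Apply L'Hôpital's rule: differentiate numerator and denominator separately.
  f(x) = x^3   ⇒   f'(x) = 3·x^2
  g(x) = -x + sin(x)   ⇒   g'(x) = cos(x) - 1
  lim(x→0) f'(x)/g'(x) = lim(x→0) (3·x^2)/(cos(x) - 1)
  = -6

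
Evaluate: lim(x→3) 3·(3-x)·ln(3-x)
This is a 0·∞ indeterminate form.

Rewrite 0·∞ as a quotient (0/0 or ∞/∞ form), then apply L'Hôpital's rule:
  lim(x→3) 3·(3-x)·ln(3-x) = 0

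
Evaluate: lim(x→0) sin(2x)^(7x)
This is an exponential indeterminate form.

For exponential indeterminate forms, take the natural log:
  Let L = lim(x→0) sin(2x)^(7x)
  Then ln(L) = lim(x→0) [exponent × ln(base)]
  Evaluate using L'Hôpital or standard limits, then exponentiate.
  L = 1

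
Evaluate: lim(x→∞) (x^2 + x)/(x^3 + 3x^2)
This is an ∞/∞ indeterminate form.

Apply L'Hôpital's rule: differentiate numerator and denominator separately.
  f(x) = x^2 + x   ⇒   f'(x) = 2·x + 1
  g(x) = x^3 + 3·x^2   ⇒   g'(x) = 3·x^2 + 6·x
  lim(x→∞) f'(x)/g'(x) = lim(x→∞) (2·x + 1)/(3·x^2 + 6·x)
  = 0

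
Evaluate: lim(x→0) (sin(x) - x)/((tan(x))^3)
This is a 0/0 indeterminate form.

Apply L'Hôpital's rule: differentiate numerator and denominator separately.
  f(x) = -x + sin(x)   ⇒   f'(x) = cos(x) - 1
  g(x) = tan(x)^3   ⇒   g'(x) = (3·tan(x)^2 + 3)·tan(x)^2
  lim(x→0) f'(x)/g'(x) = lim(x→0) (cos(x) - 1)/((3·tan(x)^2 + 3)·tan(x)^2)
  = -1/6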